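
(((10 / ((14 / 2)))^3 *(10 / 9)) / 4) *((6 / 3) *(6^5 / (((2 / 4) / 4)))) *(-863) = -29825280000 / 343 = -86954169.10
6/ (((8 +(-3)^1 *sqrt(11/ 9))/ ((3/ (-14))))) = -72/ 371 - 9 *sqrt(11)/ 371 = -0.27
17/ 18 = 0.94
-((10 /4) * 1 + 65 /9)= -9.72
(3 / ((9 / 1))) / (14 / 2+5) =1 / 36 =0.03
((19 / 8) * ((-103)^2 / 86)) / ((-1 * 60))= -201571 / 41280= -4.88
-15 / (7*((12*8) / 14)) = -5 / 16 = -0.31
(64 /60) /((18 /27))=8 /5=1.60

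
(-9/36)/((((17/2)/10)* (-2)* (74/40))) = 50/629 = 0.08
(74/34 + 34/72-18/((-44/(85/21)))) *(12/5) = 202847/19635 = 10.33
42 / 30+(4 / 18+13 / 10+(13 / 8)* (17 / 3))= 4367 / 360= 12.13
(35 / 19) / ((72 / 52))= 455 / 342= 1.33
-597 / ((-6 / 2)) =199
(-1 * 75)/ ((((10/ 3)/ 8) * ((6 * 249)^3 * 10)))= -1/ 185258988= -0.00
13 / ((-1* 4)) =-13 / 4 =-3.25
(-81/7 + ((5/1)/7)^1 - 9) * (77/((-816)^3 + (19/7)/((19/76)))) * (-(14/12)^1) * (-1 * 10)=374605/11410108188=0.00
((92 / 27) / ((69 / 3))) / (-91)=-4 / 2457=-0.00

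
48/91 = 0.53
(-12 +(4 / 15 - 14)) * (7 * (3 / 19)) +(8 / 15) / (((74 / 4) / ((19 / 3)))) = -178798 / 6327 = -28.26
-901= -901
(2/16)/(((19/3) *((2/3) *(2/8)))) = 0.12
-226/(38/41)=-4633/19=-243.84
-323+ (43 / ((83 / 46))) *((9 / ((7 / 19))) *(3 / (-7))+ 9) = -1456057 / 4067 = -358.02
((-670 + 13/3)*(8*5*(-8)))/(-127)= -639040/381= -1677.27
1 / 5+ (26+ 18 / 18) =136 / 5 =27.20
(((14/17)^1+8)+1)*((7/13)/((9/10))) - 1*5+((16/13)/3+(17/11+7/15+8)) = 11.30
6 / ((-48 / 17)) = -17 / 8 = -2.12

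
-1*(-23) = 23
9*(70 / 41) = 630 / 41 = 15.37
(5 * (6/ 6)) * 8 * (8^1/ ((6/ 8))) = 1280/ 3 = 426.67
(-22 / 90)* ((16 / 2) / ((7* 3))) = -88 / 945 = -0.09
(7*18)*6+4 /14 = 5294 /7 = 756.29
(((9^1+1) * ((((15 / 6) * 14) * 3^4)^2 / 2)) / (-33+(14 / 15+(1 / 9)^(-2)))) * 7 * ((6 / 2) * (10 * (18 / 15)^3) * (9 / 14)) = 191579412.26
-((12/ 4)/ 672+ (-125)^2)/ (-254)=3500001/ 56896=61.52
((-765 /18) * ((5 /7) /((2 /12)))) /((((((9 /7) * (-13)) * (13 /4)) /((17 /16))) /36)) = 21675 /169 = 128.25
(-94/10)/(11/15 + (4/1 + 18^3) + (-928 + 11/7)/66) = -21714/13450429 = -0.00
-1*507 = -507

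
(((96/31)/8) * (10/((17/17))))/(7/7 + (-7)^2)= 12/155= 0.08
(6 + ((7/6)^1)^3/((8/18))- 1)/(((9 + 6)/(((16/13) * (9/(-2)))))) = -3.17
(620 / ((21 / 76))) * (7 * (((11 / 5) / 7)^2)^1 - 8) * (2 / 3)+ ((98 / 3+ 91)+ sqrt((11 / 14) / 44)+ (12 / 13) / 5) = -309835499 / 28665+ sqrt(14) / 28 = -10808.71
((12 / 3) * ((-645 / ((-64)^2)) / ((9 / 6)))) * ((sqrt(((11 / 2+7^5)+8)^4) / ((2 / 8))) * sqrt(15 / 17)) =-243319129415 * sqrt(255) / 8704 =-446403367.16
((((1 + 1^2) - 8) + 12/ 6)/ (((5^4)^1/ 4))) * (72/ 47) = -0.04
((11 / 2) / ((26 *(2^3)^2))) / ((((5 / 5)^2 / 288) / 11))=1089 / 104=10.47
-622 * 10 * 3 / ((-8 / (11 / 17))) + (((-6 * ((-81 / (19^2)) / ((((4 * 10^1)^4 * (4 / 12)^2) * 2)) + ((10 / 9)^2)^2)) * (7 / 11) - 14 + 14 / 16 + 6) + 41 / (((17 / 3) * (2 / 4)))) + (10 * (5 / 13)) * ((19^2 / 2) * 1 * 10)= 41533338104922133043 / 4913386283520000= 8453.10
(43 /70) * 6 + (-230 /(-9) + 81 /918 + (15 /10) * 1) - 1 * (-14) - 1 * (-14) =315032 /5355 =58.83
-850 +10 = -840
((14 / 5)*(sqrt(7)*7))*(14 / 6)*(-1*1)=-121.00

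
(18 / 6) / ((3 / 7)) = 7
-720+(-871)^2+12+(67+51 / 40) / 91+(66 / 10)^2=13795187047 / 18200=757977.31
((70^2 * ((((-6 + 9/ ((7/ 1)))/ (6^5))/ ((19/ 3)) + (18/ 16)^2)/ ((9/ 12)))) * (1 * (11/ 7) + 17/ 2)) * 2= 341747575/ 2052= 166543.65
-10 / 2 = -5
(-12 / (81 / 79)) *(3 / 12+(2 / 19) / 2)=-1817 / 513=-3.54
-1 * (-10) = 10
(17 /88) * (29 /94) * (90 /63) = 2465 /28952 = 0.09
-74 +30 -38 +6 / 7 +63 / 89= -50111 / 623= -80.43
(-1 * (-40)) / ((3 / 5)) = 200 / 3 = 66.67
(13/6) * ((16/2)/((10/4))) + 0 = 6.93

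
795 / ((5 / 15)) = 2385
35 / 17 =2.06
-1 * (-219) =219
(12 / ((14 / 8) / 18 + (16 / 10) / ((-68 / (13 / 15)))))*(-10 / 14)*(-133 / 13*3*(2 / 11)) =209304000 / 336193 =622.57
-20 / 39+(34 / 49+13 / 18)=10357 / 11466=0.90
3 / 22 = 0.14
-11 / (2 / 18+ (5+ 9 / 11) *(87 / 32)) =-1089 / 1577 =-0.69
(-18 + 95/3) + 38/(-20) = 353/30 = 11.77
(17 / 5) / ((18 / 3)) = 17 / 30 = 0.57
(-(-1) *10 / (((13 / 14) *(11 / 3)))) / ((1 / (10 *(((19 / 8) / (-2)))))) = -9975 / 286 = -34.88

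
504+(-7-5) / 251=126492 / 251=503.95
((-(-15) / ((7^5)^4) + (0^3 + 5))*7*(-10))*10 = -39896133148806002000 / 11398895185373143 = -3500.00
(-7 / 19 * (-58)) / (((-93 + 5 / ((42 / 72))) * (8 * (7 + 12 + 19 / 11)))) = -15631 / 10240848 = -0.00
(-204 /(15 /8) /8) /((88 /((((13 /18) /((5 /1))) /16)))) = -221 /158400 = -0.00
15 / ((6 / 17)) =85 / 2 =42.50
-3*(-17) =51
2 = 2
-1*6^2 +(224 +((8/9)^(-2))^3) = 49814513/262144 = 190.03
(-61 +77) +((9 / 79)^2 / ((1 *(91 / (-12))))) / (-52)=118129891 / 7383103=16.00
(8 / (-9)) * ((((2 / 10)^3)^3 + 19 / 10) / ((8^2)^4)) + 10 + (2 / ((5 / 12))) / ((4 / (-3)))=52428799175347 / 8192000000000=6.40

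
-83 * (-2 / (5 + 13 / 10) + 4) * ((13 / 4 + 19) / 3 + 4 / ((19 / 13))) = -11144410 / 3591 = -3103.43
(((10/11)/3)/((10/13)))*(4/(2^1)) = 26/33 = 0.79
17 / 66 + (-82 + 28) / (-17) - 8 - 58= -70199 / 1122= -62.57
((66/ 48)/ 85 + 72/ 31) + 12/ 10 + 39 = 896717/ 21080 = 42.54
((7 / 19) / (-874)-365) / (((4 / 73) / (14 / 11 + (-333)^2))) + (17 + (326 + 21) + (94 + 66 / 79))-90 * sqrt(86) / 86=-42637744026589835 / 57722456-45 * sqrt(86) / 43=-738668233.15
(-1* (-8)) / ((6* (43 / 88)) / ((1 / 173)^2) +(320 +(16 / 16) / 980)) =10780 / 118669457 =0.00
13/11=1.18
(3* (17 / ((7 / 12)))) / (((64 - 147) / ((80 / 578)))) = -1440 / 9877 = -0.15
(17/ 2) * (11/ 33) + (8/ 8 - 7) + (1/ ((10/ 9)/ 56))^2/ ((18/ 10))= 42241/ 30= 1408.03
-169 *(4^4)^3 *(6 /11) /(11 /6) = -102072582144 /121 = -843575059.04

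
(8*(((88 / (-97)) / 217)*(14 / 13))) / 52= -352 / 508183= -0.00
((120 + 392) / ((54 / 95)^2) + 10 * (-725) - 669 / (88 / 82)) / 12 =-201717941 / 384912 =-524.06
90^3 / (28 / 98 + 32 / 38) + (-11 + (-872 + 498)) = 645995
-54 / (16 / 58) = -783 / 4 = -195.75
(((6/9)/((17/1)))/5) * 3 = 0.02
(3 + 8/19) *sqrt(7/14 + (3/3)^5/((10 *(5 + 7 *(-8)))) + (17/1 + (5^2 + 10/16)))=13 *sqrt(44865210)/3876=22.47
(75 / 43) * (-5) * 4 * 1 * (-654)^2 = -641574000 / 43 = -14920325.58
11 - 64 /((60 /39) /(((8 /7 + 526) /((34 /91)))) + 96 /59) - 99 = -190663480 /1497667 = -127.31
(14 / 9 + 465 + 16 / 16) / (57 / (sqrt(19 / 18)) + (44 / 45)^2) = -916502400 / 6308987827 + 8627715000*sqrt(38) / 6308987827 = 8.28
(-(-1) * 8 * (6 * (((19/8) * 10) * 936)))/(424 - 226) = 59280/11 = 5389.09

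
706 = 706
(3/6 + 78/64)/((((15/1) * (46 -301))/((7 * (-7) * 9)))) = 539/2720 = 0.20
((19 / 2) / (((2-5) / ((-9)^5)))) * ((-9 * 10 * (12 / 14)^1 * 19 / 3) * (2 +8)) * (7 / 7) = -6395006700 / 7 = -913572385.71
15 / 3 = 5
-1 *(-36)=36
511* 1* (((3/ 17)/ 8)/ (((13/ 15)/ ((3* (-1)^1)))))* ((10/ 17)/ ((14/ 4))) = -6.56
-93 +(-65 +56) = -102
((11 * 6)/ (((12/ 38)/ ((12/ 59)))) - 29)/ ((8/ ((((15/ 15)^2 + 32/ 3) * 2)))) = 39.40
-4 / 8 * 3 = -3 / 2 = -1.50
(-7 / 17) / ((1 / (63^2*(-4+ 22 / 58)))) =2917215 / 493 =5917.27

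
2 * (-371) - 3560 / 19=-17658 / 19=-929.37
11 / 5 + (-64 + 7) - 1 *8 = -314 / 5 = -62.80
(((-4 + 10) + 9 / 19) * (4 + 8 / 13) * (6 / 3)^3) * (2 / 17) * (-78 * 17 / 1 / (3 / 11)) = -2597760 / 19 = -136724.21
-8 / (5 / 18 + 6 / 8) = -288 / 37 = -7.78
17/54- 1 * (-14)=773/54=14.31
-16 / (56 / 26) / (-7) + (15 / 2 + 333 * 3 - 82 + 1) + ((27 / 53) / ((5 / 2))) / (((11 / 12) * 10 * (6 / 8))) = 1323496061 / 1428350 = 926.59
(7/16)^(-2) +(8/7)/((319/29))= 2872/539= 5.33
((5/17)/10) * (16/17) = 8/289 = 0.03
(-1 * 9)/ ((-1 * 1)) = 9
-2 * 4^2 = -32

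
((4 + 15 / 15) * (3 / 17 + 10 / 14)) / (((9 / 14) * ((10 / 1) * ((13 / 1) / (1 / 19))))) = 106 / 37791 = 0.00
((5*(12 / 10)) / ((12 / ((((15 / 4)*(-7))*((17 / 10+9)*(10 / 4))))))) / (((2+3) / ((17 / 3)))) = -12733 / 32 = -397.91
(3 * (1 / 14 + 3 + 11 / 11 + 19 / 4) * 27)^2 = 510561.29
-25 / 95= -5 / 19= -0.26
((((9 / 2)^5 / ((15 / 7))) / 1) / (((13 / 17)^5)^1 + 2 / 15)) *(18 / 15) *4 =1760663855853 / 168182180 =10468.79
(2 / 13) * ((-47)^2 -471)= 3476 / 13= 267.38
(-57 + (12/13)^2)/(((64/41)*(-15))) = 129683/54080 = 2.40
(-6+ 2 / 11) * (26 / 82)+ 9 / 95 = -74981 / 42845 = -1.75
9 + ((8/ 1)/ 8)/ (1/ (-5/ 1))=4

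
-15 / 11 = -1.36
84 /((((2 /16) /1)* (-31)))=-672 /31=-21.68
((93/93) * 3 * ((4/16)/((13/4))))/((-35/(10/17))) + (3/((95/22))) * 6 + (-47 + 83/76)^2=94345151703/44677360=2111.70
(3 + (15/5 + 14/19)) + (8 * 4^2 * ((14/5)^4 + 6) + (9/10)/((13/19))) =2668726637/308750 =8643.65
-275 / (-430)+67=5817 / 86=67.64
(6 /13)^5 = 0.02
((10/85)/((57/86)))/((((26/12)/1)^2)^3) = 2674944/1559059307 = 0.00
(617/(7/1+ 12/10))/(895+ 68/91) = 0.08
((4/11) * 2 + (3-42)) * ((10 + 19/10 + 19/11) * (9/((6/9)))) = -17039133/2420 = -7040.96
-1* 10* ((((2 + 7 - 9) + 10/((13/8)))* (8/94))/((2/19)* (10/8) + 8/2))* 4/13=-486400/1247051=-0.39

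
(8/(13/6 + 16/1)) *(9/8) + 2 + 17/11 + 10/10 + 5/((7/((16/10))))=51900/8393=6.18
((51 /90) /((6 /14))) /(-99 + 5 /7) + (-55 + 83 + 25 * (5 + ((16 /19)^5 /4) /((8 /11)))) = 24013878575773 /153320050080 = 156.63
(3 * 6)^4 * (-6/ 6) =-104976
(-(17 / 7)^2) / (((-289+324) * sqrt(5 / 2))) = -0.11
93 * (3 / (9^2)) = 31 / 9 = 3.44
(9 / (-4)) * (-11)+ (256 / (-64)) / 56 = 691 / 28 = 24.68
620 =620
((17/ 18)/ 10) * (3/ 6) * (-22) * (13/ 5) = -2.70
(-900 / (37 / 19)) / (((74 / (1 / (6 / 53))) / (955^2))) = -68880688125 / 1369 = -50314600.53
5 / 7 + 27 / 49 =62 / 49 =1.27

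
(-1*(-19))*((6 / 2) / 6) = 19 / 2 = 9.50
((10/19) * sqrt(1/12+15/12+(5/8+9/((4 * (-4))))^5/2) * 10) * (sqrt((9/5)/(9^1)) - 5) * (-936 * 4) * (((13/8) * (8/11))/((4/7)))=17745 * sqrt(50331666) * (25 - sqrt(5))/13376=214248.44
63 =63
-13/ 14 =-0.93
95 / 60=19 / 12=1.58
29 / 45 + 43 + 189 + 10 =10919 / 45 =242.64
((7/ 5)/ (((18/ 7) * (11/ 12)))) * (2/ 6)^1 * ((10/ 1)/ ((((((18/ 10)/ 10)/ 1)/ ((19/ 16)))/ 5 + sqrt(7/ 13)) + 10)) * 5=720794165000/ 726447696183 - 5527812500 * sqrt(91)/ 726447696183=0.92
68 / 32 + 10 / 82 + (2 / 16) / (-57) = 5246 / 2337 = 2.24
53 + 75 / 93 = 53.81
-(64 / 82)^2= -1024 / 1681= -0.61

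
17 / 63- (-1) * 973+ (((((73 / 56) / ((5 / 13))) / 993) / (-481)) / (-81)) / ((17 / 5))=2757440855017 / 2833171992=973.27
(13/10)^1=13/10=1.30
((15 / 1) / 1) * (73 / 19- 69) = -18570 / 19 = -977.37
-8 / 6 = -1.33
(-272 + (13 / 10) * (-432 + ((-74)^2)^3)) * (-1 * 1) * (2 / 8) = -266835545494 / 5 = -53367109098.80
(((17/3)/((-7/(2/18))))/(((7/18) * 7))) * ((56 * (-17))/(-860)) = -1156/31605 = -0.04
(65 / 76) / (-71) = -65 / 5396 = -0.01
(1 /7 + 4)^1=29 /7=4.14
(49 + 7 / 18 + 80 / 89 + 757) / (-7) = -1293275 / 11214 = -115.33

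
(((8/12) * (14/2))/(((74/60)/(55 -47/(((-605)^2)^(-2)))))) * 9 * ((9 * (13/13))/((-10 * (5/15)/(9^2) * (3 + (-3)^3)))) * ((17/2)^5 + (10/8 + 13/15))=-51328996229884409577387/592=-86704385523453394556.40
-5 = -5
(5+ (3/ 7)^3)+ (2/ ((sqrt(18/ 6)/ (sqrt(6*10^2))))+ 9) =4829/ 343+ 20*sqrt(2) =42.36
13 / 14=0.93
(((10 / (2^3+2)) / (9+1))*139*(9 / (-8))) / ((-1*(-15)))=-417 / 400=-1.04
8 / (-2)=-4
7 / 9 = 0.78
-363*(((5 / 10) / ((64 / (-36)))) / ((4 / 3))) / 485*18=88209 / 31040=2.84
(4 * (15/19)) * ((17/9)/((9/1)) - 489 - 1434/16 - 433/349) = -655451605/358074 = -1830.49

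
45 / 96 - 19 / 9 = -473 / 288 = -1.64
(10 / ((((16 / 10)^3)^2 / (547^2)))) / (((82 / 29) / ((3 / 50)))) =81347446875 / 21495808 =3784.34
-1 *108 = -108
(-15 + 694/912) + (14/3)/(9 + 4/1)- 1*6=-39283/1976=-19.88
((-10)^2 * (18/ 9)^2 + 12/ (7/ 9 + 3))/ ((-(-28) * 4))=3427/ 952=3.60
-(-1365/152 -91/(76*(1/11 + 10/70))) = 4823/342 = 14.10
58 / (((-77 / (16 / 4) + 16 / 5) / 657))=-2374.21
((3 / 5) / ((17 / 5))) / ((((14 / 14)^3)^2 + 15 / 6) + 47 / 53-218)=-318 / 384931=-0.00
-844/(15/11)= -9284/15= -618.93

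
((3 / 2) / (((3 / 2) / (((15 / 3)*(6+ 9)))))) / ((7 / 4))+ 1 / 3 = 907 / 21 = 43.19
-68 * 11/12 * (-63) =3927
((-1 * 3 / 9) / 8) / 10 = -1 / 240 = -0.00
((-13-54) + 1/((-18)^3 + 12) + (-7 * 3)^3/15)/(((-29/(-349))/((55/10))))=-45300.21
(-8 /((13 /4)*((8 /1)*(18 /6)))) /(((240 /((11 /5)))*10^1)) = -11 /117000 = -0.00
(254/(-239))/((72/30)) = -635/1434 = -0.44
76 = 76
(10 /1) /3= 10 /3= 3.33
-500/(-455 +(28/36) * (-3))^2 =-1125/470596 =-0.00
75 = 75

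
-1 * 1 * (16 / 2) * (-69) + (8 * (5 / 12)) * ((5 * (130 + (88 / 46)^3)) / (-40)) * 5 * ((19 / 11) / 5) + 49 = 403438757 / 803022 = 502.40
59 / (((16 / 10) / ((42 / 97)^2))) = 130095 / 18818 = 6.91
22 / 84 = 11 / 42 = 0.26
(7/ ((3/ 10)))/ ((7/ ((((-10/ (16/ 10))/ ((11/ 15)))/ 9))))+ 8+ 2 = 1355/ 198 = 6.84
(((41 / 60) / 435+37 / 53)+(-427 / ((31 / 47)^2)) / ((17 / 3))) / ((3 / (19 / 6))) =-74072487705481 / 406781497800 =-182.09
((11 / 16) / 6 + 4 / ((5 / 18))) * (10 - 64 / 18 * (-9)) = 48769 / 80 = 609.61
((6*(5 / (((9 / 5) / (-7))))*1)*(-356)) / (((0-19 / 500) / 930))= -19313000000 / 19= -1016473684.21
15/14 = 1.07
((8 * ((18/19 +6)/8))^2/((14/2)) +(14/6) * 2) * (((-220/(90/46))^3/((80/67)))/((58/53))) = -2016156069602620/160269921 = -12579753.31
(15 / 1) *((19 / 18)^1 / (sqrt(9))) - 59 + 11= -769 / 18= -42.72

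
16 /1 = 16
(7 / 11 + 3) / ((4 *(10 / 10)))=10 / 11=0.91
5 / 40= 0.12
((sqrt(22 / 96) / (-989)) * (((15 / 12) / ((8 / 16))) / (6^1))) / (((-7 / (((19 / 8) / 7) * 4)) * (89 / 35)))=475 * sqrt(33) / 177450336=0.00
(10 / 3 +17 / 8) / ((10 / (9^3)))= 31833 / 80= 397.91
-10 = -10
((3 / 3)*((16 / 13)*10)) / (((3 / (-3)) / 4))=-640 / 13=-49.23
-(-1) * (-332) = -332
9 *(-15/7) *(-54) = 7290/7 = 1041.43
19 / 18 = 1.06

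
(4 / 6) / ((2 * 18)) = 1 / 54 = 0.02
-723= -723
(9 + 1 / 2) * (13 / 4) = 247 / 8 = 30.88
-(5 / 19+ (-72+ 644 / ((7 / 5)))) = -388.26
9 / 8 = 1.12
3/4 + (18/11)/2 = 69/44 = 1.57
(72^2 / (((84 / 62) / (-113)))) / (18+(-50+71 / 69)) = 208834848 / 14959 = 13960.48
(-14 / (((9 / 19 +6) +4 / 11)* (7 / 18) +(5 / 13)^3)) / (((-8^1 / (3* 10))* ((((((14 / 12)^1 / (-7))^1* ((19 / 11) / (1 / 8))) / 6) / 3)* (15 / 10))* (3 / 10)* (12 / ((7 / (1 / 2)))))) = -8792558775 / 22446841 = -391.71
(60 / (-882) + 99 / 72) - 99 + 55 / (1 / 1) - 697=-869879 / 1176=-739.69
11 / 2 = 5.50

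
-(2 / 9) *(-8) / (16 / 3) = 1 / 3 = 0.33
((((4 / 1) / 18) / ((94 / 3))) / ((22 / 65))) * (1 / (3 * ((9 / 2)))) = 65 / 41877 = 0.00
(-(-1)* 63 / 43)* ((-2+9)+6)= 819 / 43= 19.05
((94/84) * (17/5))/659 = 799/138390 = 0.01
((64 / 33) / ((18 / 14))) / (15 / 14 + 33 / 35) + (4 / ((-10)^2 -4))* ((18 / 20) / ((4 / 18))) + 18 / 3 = 46350199 / 6700320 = 6.92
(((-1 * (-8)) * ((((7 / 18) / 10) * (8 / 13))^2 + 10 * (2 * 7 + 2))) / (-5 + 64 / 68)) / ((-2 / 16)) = 59574741248 / 23613525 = 2522.91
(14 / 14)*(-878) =-878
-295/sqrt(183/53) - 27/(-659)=27/659 - 295 * sqrt(9699)/183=-158.72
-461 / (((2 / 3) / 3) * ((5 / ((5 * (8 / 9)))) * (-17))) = 1844 / 17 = 108.47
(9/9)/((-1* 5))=-0.20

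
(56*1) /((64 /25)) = 175 /8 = 21.88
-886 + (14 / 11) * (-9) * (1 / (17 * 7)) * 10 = -165862 / 187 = -886.96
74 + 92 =166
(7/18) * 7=49/18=2.72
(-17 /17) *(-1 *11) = 11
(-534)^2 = 285156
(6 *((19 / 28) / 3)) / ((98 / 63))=171 / 196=0.87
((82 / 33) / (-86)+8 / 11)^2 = 982081 / 2013561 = 0.49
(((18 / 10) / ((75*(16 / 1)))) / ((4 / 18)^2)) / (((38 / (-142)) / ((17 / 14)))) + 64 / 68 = 0.80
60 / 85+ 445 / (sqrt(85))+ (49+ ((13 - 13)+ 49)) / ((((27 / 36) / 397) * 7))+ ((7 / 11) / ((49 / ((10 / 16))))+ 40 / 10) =89 * sqrt(85) / 17+ 232961599 / 31416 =7463.65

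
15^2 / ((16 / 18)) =253.12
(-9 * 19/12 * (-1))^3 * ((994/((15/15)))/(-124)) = -92040921/3968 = -23195.80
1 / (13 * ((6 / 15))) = 5 / 26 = 0.19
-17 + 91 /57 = -878 /57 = -15.40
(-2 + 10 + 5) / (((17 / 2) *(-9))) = -26 / 153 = -0.17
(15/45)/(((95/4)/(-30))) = -0.42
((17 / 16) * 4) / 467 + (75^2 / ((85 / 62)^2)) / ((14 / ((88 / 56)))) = 8886223337 / 26452748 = 335.93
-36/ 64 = -9/ 16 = -0.56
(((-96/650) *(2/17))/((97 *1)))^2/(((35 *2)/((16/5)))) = 73728/50262730984375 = 0.00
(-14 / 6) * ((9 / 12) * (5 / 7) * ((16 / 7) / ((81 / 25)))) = -500 / 567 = -0.88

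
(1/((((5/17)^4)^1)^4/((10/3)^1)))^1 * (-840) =-5450053490074689269872/6103515625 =-892936763813.84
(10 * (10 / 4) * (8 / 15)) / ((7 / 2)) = 80 / 21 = 3.81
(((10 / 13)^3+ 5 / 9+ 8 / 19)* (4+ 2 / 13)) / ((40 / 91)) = 13.53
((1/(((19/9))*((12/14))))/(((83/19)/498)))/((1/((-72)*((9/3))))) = -13608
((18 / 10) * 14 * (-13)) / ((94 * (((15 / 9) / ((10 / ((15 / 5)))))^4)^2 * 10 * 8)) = -13104 / 1175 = -11.15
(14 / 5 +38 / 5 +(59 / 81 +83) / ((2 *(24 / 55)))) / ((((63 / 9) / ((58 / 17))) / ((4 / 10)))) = 4282111 / 206550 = 20.73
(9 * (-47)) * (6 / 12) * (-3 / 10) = 1269 / 20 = 63.45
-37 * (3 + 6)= -333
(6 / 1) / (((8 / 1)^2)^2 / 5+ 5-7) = 5 / 681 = 0.01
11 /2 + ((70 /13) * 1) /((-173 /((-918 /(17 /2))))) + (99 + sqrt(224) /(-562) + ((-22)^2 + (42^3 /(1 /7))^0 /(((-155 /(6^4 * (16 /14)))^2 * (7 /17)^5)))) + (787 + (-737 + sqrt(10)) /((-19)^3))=9093.04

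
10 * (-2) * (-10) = 200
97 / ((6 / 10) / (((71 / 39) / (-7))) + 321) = 0.30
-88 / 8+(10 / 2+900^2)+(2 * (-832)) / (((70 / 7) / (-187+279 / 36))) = 4199106 / 5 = 839821.20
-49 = -49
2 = 2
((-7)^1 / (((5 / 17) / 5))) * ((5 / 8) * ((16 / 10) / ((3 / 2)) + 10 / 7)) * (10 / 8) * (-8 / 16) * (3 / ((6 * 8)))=7.25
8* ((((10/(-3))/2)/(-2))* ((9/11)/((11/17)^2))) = 13.03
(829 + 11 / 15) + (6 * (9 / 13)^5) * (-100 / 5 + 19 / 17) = 76852989916 / 94679715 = 811.72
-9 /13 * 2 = -18 /13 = -1.38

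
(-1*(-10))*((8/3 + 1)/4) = 55/6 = 9.17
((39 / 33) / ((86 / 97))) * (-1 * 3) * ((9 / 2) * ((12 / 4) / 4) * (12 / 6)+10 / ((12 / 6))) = -46.99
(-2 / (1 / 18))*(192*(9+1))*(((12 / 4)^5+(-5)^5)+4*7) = 197268480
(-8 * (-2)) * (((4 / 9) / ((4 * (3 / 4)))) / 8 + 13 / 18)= 11.85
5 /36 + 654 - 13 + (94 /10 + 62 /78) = 651.33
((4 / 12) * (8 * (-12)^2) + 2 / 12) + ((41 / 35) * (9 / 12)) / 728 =117463169 / 305760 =384.17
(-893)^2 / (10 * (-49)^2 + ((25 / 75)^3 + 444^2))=21531123 / 5970943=3.61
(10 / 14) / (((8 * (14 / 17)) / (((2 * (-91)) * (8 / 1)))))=-1105 / 7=-157.86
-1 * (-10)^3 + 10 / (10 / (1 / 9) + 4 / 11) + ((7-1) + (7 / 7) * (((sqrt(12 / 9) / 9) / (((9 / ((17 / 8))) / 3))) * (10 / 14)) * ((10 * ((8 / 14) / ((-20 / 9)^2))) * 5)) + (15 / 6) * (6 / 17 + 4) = 85 * sqrt(3) / 392 + 8592574 / 8449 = 1017.37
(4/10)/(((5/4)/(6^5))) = 62208/25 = 2488.32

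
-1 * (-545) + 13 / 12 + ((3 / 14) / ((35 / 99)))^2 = 98402113 / 180075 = 546.45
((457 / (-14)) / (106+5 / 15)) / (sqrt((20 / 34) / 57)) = -1371 * sqrt(9690) / 44660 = -3.02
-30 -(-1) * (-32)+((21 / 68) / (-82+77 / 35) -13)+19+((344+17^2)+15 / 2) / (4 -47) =-3938877 / 55556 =-70.90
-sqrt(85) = -9.22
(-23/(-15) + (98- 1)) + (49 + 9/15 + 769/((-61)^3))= 504340247/3404715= 148.13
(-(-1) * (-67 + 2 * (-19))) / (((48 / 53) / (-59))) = 109445 / 16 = 6840.31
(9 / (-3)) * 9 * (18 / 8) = -243 / 4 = -60.75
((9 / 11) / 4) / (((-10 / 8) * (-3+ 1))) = 9 / 110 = 0.08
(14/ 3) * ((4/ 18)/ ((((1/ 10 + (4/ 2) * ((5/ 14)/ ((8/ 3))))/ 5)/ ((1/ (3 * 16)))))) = 2450/ 8343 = 0.29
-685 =-685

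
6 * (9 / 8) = 27 / 4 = 6.75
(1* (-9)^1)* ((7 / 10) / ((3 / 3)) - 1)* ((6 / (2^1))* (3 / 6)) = 81 / 20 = 4.05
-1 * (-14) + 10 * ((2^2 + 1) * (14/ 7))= 114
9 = 9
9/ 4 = 2.25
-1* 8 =-8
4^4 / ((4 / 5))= 320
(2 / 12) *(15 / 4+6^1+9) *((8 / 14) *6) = 75 / 7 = 10.71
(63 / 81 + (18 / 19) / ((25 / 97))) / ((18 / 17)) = 323663 / 76950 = 4.21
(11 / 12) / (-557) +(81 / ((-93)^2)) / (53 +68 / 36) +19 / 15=10036518169 / 7932805140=1.27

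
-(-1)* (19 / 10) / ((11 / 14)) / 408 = 133 / 22440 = 0.01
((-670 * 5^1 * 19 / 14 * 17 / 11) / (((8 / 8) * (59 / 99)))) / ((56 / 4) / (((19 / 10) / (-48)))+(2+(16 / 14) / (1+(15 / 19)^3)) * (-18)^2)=-157800220725 / 7260851992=-21.73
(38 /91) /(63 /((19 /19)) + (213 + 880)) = 19 /52598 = 0.00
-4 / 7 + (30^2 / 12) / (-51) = -243 / 119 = -2.04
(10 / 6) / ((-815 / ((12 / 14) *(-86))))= 172 / 1141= 0.15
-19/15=-1.27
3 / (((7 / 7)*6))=1 / 2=0.50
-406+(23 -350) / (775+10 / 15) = -945743 / 2327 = -406.42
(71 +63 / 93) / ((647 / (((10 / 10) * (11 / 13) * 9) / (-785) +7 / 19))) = 154548988 / 3888952015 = 0.04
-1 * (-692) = 692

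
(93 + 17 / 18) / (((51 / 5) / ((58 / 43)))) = 245195 / 19737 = 12.42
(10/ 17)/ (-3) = -10/ 51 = -0.20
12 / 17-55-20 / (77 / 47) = -87051 / 1309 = -66.50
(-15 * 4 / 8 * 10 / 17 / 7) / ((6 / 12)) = -150 / 119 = -1.26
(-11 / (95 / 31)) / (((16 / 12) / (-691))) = 1860.24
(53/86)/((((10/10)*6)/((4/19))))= 53/2451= 0.02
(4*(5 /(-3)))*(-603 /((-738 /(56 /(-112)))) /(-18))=-335 /2214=-0.15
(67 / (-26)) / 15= -67 / 390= -0.17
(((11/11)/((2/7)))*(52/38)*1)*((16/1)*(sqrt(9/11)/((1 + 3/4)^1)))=2496*sqrt(11)/209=39.61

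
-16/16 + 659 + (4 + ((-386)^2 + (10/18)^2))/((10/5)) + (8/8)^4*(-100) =12159421/162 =75058.15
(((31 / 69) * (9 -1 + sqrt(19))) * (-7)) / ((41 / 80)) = -138880 / 2829 -17360 * sqrt(19) / 2829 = -75.84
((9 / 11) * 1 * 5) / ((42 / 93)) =1395 / 154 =9.06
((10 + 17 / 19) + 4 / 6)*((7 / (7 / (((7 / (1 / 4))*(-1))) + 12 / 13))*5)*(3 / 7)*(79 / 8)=676793 / 266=2544.33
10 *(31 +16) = 470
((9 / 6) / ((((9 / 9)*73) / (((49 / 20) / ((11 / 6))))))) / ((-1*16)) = -0.00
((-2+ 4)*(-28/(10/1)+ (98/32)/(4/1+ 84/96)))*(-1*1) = 847/195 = 4.34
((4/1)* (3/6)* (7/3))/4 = 7/6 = 1.17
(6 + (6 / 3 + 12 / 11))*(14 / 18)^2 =4900 / 891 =5.50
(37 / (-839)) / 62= -37 / 52018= -0.00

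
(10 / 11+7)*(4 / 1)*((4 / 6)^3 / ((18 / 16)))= 7424 / 891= 8.33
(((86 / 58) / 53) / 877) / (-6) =-43 / 8087694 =-0.00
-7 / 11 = -0.64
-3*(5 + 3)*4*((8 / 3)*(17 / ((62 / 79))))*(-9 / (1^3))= 1547136 / 31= 49907.61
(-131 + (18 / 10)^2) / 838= -1597 / 10475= -0.15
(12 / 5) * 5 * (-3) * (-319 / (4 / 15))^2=-206066025 / 4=-51516506.25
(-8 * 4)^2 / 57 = 1024 / 57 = 17.96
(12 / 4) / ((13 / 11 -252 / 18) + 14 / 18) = -297 / 1192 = -0.25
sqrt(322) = 17.94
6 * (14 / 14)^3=6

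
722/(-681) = -722/681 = -1.06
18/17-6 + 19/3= 71/51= 1.39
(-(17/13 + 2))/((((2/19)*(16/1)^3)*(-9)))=817/958464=0.00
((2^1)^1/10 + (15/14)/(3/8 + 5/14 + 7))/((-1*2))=-733/4330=-0.17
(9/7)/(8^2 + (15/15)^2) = 9/455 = 0.02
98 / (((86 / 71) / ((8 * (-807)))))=-22460424 / 43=-522335.44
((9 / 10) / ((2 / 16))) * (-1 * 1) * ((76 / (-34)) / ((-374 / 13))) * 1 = -8892 / 15895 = -0.56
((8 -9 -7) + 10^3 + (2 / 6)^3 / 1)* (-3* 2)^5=-7714080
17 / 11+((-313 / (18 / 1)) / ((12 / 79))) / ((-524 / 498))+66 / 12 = 24037711 / 207504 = 115.84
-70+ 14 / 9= -68.44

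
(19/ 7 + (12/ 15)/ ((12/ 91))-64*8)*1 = -52838/ 105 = -503.22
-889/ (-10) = 889/ 10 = 88.90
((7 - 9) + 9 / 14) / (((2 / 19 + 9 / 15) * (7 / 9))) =-16245 / 6566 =-2.47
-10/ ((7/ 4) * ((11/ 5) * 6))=-100/ 231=-0.43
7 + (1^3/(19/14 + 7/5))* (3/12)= 2737/386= 7.09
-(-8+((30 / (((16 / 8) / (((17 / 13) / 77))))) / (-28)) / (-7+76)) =5157237 / 644644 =8.00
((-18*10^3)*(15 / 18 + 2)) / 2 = -25500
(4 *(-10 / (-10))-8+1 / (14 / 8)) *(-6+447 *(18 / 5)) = -192384 / 35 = -5496.69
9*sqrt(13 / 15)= 3*sqrt(195) / 5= 8.38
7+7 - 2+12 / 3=16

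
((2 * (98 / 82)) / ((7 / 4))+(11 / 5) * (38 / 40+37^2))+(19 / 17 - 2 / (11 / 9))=2311398963 / 766700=3014.74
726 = 726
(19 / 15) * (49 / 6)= 931 / 90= 10.34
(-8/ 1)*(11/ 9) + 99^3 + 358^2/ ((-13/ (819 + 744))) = -1689359149/ 117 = -14438967.09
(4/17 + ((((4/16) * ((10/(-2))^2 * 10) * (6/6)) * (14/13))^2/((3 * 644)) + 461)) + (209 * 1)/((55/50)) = 518255099/792948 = 653.58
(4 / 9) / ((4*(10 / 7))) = 7 / 90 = 0.08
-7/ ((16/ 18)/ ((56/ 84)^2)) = -7/ 2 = -3.50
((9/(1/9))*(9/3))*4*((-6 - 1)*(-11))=74844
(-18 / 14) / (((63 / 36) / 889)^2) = -2322576 / 7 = -331796.57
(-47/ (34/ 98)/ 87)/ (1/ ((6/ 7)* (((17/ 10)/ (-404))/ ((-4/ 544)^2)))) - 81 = 335051/ 14645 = 22.88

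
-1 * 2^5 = -32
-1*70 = -70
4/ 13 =0.31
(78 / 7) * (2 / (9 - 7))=78 / 7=11.14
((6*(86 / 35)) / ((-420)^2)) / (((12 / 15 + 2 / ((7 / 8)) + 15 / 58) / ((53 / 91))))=0.00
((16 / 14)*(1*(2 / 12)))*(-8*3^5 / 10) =-37.03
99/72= 1.38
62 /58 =31 /29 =1.07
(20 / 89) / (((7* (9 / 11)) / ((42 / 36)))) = 0.05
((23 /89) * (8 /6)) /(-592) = -23 /39516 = -0.00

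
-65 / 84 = -0.77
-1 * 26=-26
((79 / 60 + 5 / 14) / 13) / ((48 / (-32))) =-703 / 8190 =-0.09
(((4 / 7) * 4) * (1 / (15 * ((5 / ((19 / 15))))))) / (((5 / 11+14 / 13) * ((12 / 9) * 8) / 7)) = 2717 / 164250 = 0.02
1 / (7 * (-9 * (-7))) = 1 / 441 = 0.00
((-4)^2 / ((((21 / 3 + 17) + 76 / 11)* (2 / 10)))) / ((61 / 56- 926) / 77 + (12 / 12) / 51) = -569184 / 2637233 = -0.22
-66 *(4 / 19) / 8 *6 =-198 / 19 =-10.42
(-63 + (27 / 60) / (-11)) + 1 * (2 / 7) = -96643 / 1540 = -62.76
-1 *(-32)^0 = -1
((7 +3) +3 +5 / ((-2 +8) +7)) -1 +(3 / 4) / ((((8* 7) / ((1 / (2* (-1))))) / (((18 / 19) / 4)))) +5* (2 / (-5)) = 2297889 / 221312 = 10.38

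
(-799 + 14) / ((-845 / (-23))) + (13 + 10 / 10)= -7.37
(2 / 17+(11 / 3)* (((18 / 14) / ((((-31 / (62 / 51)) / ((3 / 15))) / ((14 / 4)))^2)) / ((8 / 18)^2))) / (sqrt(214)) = 0.01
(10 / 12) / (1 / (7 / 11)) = 35 / 66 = 0.53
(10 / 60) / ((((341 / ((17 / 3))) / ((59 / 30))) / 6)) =1003 / 30690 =0.03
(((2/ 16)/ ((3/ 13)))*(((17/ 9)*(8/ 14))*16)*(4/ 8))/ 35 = 884/ 6615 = 0.13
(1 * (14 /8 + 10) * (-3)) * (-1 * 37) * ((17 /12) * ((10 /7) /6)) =147815 /336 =439.93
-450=-450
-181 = -181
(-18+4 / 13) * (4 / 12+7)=-129.74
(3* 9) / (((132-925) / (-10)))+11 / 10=11423 / 7930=1.44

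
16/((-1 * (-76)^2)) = -1/361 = -0.00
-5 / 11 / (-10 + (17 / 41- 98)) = 205 / 48521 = 0.00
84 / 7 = 12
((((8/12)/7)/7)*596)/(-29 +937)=298/33369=0.01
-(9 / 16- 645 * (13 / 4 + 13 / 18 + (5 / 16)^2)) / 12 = 2015623 / 9216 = 218.71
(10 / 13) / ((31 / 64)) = 640 / 403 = 1.59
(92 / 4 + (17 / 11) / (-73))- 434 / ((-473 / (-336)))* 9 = -95012932 / 34529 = -2751.69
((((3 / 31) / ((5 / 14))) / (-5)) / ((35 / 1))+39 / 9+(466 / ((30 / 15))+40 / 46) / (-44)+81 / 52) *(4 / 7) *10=15968444 / 4866225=3.28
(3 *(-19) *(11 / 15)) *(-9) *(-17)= -31977 / 5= -6395.40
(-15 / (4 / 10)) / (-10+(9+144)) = -75 / 286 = -0.26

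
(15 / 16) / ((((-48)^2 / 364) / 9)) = 1365 / 1024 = 1.33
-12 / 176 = -3 / 44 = -0.07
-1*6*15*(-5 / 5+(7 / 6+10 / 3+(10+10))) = -2115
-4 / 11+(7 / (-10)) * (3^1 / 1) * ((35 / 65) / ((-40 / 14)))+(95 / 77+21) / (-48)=-258901 / 600600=-0.43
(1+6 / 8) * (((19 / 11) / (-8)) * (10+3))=-1729 / 352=-4.91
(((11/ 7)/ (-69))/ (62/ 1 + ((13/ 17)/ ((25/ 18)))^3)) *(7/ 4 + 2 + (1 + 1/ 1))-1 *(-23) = 9219203733653/ 400871658936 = 23.00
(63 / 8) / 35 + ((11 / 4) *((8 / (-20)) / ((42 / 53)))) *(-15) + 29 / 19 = 120087 / 5320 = 22.57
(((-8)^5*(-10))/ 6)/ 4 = 13653.33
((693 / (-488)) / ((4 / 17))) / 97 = -11781 / 189344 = -0.06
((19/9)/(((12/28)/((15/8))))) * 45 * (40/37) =16625/37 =449.32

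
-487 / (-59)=487 / 59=8.25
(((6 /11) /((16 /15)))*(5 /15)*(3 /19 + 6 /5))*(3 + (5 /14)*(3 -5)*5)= -0.13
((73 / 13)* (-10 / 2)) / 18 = -1.56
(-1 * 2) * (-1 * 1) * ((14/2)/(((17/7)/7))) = 686/17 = 40.35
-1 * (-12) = 12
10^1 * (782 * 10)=78200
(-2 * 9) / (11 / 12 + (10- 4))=-216 / 83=-2.60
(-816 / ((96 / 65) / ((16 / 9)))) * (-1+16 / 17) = 520 / 9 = 57.78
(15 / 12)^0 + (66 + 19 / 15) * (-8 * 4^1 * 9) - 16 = -96939 / 5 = -19387.80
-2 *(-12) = 24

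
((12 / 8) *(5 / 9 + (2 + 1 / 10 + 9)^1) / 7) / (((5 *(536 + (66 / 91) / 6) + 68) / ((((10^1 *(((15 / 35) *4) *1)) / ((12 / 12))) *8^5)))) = 893714432 / 1750861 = 510.44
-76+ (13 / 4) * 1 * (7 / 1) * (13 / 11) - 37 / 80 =-43627 / 880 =-49.58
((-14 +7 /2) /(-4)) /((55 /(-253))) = -483 /40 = -12.08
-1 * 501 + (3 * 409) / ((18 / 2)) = -364.67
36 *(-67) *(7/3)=-5628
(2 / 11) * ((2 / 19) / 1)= 4 / 209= 0.02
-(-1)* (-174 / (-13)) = 174 / 13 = 13.38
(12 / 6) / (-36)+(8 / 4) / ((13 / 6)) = 203 / 234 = 0.87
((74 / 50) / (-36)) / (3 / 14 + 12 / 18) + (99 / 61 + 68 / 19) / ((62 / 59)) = 13213411 / 2694675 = 4.90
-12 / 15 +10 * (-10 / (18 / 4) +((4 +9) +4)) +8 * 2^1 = 7334 / 45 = 162.98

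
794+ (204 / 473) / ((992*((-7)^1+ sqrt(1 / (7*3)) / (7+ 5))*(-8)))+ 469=153*sqrt(21) / 34763040400+ 10976430073773 / 8690760100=1263.00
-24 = -24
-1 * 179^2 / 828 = -32041 / 828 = -38.70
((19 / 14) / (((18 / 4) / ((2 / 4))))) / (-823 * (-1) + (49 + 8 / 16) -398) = 0.00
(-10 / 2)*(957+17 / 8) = -38365 / 8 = -4795.62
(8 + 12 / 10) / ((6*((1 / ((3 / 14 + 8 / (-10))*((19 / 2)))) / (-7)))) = 17917 / 300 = 59.72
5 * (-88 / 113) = -440 / 113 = -3.89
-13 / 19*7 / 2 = -91 / 38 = -2.39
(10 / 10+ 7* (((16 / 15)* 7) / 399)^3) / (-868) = -625055047 / 542522893500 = -0.00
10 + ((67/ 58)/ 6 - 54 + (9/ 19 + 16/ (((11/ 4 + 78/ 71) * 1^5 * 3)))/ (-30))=-4755612851/ 108403740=-43.87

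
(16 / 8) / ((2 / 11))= 11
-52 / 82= -0.63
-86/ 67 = -1.28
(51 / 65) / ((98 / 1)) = 51 / 6370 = 0.01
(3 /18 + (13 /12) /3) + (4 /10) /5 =547 /900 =0.61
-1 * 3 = -3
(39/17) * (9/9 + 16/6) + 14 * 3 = 857/17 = 50.41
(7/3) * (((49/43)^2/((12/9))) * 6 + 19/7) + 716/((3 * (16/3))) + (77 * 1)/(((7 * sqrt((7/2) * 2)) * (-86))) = 1435963/22188 - 11 * sqrt(7)/602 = 64.67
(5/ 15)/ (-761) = -1/ 2283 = -0.00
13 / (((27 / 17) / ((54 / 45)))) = 442 / 45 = 9.82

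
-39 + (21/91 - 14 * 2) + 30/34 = -14561/221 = -65.89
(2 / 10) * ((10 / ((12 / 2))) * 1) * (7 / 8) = 7 / 24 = 0.29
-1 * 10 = -10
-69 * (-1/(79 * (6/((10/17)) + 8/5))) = 345/4661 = 0.07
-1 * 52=-52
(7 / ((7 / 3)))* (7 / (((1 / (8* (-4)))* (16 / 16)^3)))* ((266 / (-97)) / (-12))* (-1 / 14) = 1064 / 97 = 10.97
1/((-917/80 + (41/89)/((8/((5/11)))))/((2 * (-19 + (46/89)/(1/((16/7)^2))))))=125106080/43888957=2.85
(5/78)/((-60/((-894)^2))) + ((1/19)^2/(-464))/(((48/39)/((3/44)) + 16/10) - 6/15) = -6980105585143/8174530208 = -853.88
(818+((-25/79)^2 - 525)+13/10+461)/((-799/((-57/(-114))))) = -47144523/99731180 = -0.47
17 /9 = 1.89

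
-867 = -867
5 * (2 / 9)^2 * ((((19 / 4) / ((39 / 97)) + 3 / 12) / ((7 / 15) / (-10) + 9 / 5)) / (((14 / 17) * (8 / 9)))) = 1999625 / 861588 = 2.32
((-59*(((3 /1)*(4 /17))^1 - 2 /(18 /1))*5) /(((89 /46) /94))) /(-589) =116077780 /8020413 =14.47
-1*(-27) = 27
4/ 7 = 0.57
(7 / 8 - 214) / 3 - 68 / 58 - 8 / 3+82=4955 / 696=7.12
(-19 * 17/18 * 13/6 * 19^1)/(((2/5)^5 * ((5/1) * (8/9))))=-49863125/3072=-16231.49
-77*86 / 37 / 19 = -6622 / 703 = -9.42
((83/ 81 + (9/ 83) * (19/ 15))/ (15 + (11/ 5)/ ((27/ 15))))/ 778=19531/ 212125590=0.00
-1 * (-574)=574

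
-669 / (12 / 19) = -4237 / 4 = -1059.25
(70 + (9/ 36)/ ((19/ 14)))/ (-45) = -889/ 570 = -1.56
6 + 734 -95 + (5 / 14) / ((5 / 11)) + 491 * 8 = 64033 / 14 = 4573.79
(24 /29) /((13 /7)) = 168 /377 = 0.45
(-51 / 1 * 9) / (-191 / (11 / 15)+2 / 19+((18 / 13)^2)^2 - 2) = 1.77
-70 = -70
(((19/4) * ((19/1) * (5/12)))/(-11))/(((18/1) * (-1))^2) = -0.01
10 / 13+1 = 23 / 13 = 1.77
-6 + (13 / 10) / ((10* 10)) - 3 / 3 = -6987 / 1000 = -6.99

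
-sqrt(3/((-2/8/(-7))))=-2 * sqrt(21)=-9.17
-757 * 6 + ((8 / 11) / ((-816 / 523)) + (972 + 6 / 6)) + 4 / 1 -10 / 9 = -12005099 / 3366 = -3566.58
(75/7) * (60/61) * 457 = 2056500/427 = 4816.16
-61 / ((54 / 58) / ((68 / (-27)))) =120292 / 729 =165.01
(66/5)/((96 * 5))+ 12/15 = 331/400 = 0.83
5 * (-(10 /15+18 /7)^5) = -7269667840 /4084101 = -1779.99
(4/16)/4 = 1/16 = 0.06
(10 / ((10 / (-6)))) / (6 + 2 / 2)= -6 / 7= -0.86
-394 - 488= -882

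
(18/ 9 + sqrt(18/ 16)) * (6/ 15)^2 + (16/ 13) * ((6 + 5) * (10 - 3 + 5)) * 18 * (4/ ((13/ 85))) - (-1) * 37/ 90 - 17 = 3 * sqrt(2)/ 25 + 5815210751/ 76050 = 76465.79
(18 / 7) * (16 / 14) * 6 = 864 / 49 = 17.63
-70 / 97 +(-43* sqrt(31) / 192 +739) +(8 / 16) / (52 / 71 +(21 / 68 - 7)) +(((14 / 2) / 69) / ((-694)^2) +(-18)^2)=98507331923302115 / 92739453460212 - 43* sqrt(31) / 192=1060.95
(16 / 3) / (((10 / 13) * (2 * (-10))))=-26 / 75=-0.35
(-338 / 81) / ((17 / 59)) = -19942 / 1377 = -14.48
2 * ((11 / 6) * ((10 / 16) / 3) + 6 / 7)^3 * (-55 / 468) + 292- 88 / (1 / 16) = -267568893622423 / 239661047808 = -1116.45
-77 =-77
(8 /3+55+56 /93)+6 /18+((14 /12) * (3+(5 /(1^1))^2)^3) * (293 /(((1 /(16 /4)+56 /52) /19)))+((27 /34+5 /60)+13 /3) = 46885393767461 /436356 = 107447574.38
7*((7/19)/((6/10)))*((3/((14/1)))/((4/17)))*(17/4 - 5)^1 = -1785/608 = -2.94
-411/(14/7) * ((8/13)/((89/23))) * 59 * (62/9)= -46105432/3471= -13283.04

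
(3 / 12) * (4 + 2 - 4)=1 / 2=0.50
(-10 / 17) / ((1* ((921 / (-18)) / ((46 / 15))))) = 184 / 5219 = 0.04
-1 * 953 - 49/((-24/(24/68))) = -64755/68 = -952.28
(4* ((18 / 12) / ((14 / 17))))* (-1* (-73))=3723 / 7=531.86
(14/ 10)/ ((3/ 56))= 392/ 15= 26.13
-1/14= -0.07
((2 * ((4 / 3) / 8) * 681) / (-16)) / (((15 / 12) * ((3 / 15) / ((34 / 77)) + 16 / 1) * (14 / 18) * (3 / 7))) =-11577 / 5594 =-2.07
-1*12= -12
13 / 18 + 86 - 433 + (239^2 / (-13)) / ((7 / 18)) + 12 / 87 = -553151251 / 47502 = -11644.80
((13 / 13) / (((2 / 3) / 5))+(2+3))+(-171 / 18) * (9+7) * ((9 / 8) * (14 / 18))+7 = -227 / 2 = -113.50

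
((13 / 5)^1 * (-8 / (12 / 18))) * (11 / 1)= -1716 / 5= -343.20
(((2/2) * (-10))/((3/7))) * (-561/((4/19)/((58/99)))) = 327845/9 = 36427.22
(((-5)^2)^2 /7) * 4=2500 /7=357.14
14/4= 7/2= 3.50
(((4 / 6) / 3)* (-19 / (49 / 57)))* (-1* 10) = 49.12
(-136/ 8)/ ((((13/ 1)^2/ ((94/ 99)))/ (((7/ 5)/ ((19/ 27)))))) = -33558/ 176605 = -0.19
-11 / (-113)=11 / 113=0.10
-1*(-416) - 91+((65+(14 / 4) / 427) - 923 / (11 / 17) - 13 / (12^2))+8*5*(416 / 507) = -1260779855 / 1256112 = -1003.72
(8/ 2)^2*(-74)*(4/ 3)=-4736/ 3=-1578.67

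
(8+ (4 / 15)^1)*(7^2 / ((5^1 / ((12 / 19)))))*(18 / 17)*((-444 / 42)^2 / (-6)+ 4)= -255936 / 323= -792.37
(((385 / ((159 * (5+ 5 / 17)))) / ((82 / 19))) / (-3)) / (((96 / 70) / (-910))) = 23.44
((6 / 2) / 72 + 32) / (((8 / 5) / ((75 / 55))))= 19225 / 704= 27.31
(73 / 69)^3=389017 / 328509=1.18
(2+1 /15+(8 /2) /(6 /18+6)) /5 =769 /1425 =0.54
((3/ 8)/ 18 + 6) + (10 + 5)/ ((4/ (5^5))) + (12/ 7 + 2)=3940771/ 336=11728.49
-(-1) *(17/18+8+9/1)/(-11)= -323/198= -1.63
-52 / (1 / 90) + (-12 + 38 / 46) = -107897 / 23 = -4691.17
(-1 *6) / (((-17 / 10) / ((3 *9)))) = 1620 / 17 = 95.29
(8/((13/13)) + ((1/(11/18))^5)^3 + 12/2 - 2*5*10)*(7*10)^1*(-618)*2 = -552637612138495280827920/4177248169415651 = -132297050.53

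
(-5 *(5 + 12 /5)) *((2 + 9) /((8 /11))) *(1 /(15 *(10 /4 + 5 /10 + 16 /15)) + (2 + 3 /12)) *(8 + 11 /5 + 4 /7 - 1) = -60479793 /4880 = -12393.40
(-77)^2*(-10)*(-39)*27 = 62432370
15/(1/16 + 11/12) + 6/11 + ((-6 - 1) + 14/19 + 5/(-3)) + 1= 263299/29469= 8.93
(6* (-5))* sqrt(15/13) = -30* sqrt(195)/13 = -32.23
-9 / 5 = -1.80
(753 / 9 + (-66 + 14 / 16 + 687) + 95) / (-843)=-19213 / 20232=-0.95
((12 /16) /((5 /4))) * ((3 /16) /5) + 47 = 18809 /400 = 47.02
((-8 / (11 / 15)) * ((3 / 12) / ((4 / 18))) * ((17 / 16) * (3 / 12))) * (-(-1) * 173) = -397035 / 704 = -563.97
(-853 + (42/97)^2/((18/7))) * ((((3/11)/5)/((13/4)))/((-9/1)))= 1.59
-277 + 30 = -247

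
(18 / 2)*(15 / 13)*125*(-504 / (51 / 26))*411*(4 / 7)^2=-5326560000 / 119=-44761008.40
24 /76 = 6 /19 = 0.32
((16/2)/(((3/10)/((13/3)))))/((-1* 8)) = -130/9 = -14.44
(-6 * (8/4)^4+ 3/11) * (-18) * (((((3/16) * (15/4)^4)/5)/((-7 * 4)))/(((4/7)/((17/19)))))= -4893685875/6848512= -714.56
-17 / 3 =-5.67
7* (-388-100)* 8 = -27328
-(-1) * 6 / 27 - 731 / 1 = -6577 / 9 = -730.78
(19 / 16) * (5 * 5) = 475 / 16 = 29.69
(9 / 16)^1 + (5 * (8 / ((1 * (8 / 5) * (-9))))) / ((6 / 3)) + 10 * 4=5641 / 144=39.17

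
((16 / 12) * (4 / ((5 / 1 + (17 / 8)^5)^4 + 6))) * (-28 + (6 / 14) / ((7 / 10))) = -24755530546918218268672 / 924711350510166737471443539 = -0.00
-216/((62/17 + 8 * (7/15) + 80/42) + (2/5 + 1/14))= -771120/34831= -22.14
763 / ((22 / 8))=3052 / 11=277.45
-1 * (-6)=6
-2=-2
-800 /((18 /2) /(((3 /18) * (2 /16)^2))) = -25 /108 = -0.23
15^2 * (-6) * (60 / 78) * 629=-8491500 / 13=-653192.31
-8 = -8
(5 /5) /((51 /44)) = 44 /51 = 0.86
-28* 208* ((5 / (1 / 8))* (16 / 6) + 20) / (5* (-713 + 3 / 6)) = 46592 / 225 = 207.08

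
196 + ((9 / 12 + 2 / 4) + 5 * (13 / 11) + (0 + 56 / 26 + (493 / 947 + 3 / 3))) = 112038413 / 541684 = 206.83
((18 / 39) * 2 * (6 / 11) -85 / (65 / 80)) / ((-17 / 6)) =89328 / 2431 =36.75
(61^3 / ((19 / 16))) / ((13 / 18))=65370528 / 247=264658.01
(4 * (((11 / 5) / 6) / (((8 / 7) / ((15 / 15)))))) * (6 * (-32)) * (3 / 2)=-1848 / 5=-369.60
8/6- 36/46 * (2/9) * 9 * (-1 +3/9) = 164/69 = 2.38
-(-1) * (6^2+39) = 75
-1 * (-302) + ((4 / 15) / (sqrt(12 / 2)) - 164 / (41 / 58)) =2 * sqrt(6) / 45 + 70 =70.11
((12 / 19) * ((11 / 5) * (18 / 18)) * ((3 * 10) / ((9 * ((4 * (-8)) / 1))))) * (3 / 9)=-11 / 228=-0.05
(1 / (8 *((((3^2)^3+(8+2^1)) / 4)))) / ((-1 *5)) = -1 / 7390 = -0.00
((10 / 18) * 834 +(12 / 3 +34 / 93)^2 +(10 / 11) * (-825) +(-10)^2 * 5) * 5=10049780 / 8649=1161.96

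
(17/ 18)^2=289/ 324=0.89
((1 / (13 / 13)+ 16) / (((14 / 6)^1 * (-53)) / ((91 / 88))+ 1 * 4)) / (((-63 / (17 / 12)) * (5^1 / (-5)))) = -3757 / 1136016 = -0.00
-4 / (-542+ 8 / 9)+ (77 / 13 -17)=-350406 / 31655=-11.07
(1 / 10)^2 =1 / 100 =0.01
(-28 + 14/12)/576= -161/3456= -0.05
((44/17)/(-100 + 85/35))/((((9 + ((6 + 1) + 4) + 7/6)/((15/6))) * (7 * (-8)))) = 165/2949194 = 0.00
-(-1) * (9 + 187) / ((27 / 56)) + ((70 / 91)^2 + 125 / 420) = 52052057 / 127764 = 407.41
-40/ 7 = -5.71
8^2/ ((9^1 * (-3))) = -64/ 27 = -2.37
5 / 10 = 1 / 2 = 0.50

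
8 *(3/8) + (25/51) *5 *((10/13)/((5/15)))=1913/221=8.66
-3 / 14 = -0.21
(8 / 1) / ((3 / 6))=16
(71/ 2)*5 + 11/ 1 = 377/ 2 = 188.50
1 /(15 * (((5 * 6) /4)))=2 /225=0.01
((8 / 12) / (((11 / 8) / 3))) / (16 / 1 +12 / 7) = 28 / 341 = 0.08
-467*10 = -4670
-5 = -5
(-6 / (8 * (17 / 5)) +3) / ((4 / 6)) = 567 / 136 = 4.17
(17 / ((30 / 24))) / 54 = 34 / 135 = 0.25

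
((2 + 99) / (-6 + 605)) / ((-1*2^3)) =-101 / 4792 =-0.02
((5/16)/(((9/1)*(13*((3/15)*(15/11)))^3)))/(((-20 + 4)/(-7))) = 46585/136670976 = 0.00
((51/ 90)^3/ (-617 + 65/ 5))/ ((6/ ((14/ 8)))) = -34391/ 391392000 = -0.00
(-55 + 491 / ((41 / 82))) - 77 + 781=1631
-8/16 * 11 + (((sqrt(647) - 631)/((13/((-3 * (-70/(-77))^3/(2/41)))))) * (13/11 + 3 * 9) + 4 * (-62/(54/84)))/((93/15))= 34693834073/3425994 - 3075000 * sqrt(647)/190333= 9715.70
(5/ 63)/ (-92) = -5/ 5796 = -0.00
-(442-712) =270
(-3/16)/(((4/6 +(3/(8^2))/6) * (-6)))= 12/259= 0.05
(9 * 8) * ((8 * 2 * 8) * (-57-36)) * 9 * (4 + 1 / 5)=-32397926.40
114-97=17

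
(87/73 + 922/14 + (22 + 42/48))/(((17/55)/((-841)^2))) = 14300157362095/69496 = 205769502.74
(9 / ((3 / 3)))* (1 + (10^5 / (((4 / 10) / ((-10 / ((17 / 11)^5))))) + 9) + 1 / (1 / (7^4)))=-3592838022957 / 1419857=-2530422.45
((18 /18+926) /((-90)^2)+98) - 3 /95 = 1677217 /17100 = 98.08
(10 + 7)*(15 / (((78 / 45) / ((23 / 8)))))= 422.96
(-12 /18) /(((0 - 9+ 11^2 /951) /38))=12046 /4219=2.86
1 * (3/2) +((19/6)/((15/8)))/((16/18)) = 17/5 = 3.40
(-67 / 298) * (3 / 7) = -201 / 2086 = -0.10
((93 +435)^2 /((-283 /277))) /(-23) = 77223168 /6509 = 11864.06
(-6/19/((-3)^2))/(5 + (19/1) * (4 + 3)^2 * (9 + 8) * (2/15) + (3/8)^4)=-0.00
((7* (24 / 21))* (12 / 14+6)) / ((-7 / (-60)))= 23040 / 49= 470.20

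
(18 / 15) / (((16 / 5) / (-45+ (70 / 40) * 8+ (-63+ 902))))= 303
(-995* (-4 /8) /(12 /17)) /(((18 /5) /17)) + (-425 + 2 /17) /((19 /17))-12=2936.02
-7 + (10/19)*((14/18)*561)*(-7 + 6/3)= -65849/57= -1155.25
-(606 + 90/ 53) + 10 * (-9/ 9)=-32738/ 53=-617.70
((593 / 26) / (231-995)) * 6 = -1779 / 9932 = -0.18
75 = 75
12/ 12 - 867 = -866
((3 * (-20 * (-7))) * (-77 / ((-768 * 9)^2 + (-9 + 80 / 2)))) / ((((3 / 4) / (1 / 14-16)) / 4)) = 0.06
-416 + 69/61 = -25307/61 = -414.87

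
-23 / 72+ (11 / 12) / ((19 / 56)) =3259 / 1368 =2.38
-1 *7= -7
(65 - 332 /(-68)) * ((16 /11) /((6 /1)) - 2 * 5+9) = -900 /17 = -52.94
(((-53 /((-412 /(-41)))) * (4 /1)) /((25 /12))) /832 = -0.01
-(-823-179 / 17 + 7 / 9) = 127411 / 153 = 832.75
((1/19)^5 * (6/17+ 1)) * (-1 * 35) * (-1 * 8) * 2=12880/42093683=0.00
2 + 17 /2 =21 /2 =10.50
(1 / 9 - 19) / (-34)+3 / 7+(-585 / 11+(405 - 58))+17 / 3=208225 / 693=300.47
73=73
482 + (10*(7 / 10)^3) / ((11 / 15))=486.68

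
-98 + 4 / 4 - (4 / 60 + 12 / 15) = -1468 / 15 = -97.87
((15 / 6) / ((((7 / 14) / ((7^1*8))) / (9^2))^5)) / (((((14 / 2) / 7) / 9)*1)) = 1382603735298114846720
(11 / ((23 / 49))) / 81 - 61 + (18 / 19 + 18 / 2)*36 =10526876 / 35397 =297.39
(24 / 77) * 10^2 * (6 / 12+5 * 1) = 1200 / 7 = 171.43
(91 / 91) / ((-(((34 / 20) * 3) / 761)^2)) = -57912100 / 2601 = -22265.32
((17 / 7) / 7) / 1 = 17 / 49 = 0.35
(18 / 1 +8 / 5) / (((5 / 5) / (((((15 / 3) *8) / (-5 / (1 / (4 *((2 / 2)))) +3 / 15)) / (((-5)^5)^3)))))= 784 / 604248046875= 0.00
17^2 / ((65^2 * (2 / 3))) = 867 / 8450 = 0.10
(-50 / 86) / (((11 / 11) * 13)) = -25 / 559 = -0.04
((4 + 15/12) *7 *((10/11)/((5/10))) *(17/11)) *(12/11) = 149940/1331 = 112.65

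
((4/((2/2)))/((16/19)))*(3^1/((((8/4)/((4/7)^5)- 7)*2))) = 0.28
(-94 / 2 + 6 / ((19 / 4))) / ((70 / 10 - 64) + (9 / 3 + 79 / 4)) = 3476 / 2603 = 1.34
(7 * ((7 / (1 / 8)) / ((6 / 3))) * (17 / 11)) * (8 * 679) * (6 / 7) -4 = 15513748 / 11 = 1410340.73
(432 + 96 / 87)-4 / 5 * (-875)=32860 / 29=1133.10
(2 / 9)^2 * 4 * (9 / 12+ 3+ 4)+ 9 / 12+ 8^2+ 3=22447 / 324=69.28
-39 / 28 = -1.39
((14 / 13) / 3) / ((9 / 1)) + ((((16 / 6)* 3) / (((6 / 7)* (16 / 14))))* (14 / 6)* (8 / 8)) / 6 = 1505 / 468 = 3.22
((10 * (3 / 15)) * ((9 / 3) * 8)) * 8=384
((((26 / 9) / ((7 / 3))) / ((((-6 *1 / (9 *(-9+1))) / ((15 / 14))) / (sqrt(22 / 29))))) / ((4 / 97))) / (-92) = -18915 *sqrt(638) / 130732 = -3.65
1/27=0.04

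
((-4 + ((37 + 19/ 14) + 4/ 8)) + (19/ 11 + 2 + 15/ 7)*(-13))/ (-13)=456/ 143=3.19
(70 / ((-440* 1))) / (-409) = 7 / 17996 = 0.00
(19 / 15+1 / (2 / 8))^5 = 4052.09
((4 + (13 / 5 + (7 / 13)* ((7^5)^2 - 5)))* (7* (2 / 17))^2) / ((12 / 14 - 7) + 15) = 6782230902734 / 582335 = 11646613.90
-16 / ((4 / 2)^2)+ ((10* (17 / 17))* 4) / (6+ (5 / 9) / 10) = 284 / 109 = 2.61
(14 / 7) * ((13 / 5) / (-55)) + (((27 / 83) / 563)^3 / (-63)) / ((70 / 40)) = -129995670889200686 / 1374954211302639275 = -0.09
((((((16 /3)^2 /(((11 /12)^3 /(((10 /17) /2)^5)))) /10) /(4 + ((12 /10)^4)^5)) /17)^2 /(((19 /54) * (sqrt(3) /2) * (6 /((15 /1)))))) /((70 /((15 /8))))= 2263113856315612792968750000000000000000000 * sqrt(3) /139870931954424245069605442012386830783563121024411373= 0.00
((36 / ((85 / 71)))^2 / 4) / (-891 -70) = -1633284 / 6943225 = -0.24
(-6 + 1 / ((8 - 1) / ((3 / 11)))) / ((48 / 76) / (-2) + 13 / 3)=-26163 / 17633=-1.48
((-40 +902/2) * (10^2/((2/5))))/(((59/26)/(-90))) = -240435000/59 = -4075169.49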